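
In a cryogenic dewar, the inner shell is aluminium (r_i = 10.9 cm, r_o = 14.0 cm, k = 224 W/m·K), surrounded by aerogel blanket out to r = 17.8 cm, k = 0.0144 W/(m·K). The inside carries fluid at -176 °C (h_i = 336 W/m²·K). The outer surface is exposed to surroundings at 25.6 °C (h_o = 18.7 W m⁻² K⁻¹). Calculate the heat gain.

Series thermal resistances, inner to outer:
  R_conv,in = 1/(4πr²h) = 1/(4π·0.109²·336) = 0.01993 K/W
  R_aluminium = (1/0.109 − 1/0.140)/(4πk) = 2.031/(4π·224) = 7.217×10^-4 K/W
  R_aerogel blanket = (1/0.140 − 1/0.178)/(4πk) = 1.525/(4π·0.0144) = 8.427 K/W
  R_conv,out = 1/(4πr²h) = 1/(4π·0.178²·18.7) = 0.1343 K/W
ΣR = 0.01993 + 7.217×10^-4 + 8.427 + 0.1343 = 8.582 K/W
Q = ΔT/ΣR = (-176 °C − 25.6 °C)/8.582 = -23.5 W
(Negative Q ⇒ heat flows inward; heat gain = 23.5 W.)

Q = 23.5 W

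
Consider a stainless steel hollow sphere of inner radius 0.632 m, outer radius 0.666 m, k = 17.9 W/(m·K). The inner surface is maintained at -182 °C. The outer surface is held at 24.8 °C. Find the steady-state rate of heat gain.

Q = 4πk·ΔT/(1/r₁ − 1/r₂) = 4π × 17.9 × 206.8 / (1/0.632 − 1/0.666) = 5.76×10^5 W

Q = 576 kW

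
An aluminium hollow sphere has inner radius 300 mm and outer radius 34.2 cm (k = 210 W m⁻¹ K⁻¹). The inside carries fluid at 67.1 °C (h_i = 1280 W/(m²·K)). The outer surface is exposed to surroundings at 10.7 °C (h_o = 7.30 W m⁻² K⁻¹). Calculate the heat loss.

Resistance network (inner→outer):
  R_conv,in = 1/(4πr²h) = 1/(4π·0.300²·1280) = 6.908×10^-4 K/W
  R_aluminium = (1/0.300 − 1/0.342)/(4πk) = 0.4094/(4π·210) = 1.551×10^-4 K/W
  R_conv,out = 1/(4πr²h) = 1/(4π·0.342²·7.30) = 0.09320 K/W
ΣR = 6.908×10^-4 + 1.551×10^-4 + 0.09320 = 0.09405 K/W
Q = ΔT/ΣR = (67.1 °C − 10.7 °C)/0.09405 = 600 W

Q = 600 W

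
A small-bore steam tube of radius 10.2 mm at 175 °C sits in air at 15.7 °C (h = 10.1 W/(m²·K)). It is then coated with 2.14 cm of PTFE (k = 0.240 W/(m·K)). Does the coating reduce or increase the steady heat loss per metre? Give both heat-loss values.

increases: 103 → 128 W/m

Critical radius for a cylinder: r_cr = k/h = 0.0238 m = 2.38 cm.
Outer radius after coating: r₂ = 0.0102 + 0.0214 = 0.0316 m.
r₁ < r_cr < r₂: heat loss rises to a maximum at r_cr then falls. Whether the coating helps depends on whether Q(r₂) has dropped back below Q(r₁).
Bare: R = 1/(2πr₁h) = 1.545 m·K/W; Q = 159.3/1.545 = 103 W/m.
Coated: R = R_cond + R_conv = 1.249 m·K/W; Q = 159.3/1.249 = 128 W/m.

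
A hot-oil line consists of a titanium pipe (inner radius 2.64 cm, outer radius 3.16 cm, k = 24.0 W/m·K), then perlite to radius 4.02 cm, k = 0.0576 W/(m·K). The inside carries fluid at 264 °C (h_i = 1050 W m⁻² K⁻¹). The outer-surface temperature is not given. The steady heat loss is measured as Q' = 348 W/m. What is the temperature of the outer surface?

T_out = 30.1 °C

Series resistances:
  R'_conv,in = 1/(2πr h) = 1/(2π·0.0264·1050) = 0.005742 m·K/W
  R'_titanium = ln(0.0316/0.0264)/(2πk) = 0.1798/(2π·24.0) = 0.001192 m·K/W
  R'_perlite = ln(0.0402/0.0316)/(2πk) = 0.2407/(2π·0.0576) = 0.6651 m·K/W
ΣR = 0.6720 m·K/W
ΔT = Q'·ΣR = 348 × 0.6720 = 233.9 K
Heat flows outward, so T_out = T_in − ΔT = 264 − 233.9 = 30.1 °C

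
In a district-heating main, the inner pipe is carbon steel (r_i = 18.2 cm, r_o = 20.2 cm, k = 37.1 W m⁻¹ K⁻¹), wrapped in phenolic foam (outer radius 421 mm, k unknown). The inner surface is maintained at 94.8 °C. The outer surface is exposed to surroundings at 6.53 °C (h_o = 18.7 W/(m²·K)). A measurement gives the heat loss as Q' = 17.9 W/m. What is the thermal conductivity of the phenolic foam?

k = 0.0238 W/m·K

ΣR = ΔT/Q' = |94.8 − 6.53|/17.9 = 4.931 m·K/W
Known resistances:
  R'_carbon steel = ln(0.202/0.182)/(2πk) = 0.1043/(2π·37.1) = 4.473×10^-4 m·K/W
  R'_conv,out = 1/(2πr h) = 1/(2π·0.421·18.7) = 0.02022 m·K/W
R_phenolic foam = ΣR − ΣR_known = 4.931 − 0.02067 = 4.910 m·K/W
ln(r₂/r₁)/(2πk) = 4.910 ⇒ k = 0.7344/(2π·4.910) = 0.0238 W/m·K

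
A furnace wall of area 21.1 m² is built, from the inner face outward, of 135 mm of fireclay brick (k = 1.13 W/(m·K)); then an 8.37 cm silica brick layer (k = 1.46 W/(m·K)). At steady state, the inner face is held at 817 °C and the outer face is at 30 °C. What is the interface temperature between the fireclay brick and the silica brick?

T = 285 °C

Series thermal resistances, inner to outer:
  R_fireclay brick = L/(kA) = 0.135/(1.13·21.1) = 0.005662 K/W
  R_silica brick = L/(kA) = 0.0837/(1.46·21.1) = 0.002717 K/W
ΣR = 0.005662 + 0.002717 = 0.008379 K/W
Q = ΔT/ΣR = (817 °C − 30 °C)/0.008379 = 93930 W
From the inner boundary to the fireclay brick/silica brick interface, ΣR_partial = 0.005662 K/W.
T_interface = T_in − Q·ΣR_partial = 817 °C − (93930)(0.005662) = 285 °C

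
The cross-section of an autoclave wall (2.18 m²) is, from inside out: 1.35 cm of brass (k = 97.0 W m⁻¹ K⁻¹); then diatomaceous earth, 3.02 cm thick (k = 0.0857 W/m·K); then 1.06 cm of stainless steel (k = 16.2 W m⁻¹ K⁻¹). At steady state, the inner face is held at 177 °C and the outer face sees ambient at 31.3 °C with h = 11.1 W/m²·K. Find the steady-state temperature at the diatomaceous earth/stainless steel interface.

Series thermal resistances, inner to outer:
  R_brass = L/(kA) = 0.0135/(97.0·2.18) = 6.384×10^-5 K/W
  R_diatomaceous earth = L/(kA) = 0.0302/(0.0857·2.18) = 0.1616 K/W
  R_stainless steel = L/(kA) = 0.0106/(16.2·2.18) = 3.001×10^-4 K/W
  R_conv,out = 1/(hA) = 1/(11.1·2.18) = 0.04133 K/W
ΣR = 6.384×10^-5 + 0.1616 + 3.001×10^-4 + 0.04133 = 0.2033 K/W
Q = ΔT/ΣR = (177 °C − 31.3 °C)/0.2033 = 716.7 W
From the inner boundary to the diatomaceous earth/stainless steel interface, ΣR_partial = 0.1617 K/W.
T_interface = T_in − Q·ΣR_partial = 177 °C − (716.7)(0.1617) = 61.1 °C

T = 61.1 °C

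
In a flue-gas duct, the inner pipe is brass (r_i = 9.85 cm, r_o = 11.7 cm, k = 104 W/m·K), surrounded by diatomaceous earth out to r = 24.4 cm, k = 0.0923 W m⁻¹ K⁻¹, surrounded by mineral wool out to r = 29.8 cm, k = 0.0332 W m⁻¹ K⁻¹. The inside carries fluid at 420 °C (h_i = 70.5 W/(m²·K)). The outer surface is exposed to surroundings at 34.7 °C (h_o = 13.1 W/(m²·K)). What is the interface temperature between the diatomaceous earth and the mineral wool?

T = 203 °C

Series thermal resistances, inner to outer:
  R'_conv,in = 1/(2πr h) = 1/(2π·0.0985·70.5) = 0.02292 m·K/W
  R'_brass = ln(0.117/0.0985)/(2πk) = 0.1721/(2π·104) = 2.634×10^-4 m·K/W
  R'_diatomaceous earth = ln(0.244/0.117)/(2πk) = 0.7350/(2π·0.0923) = 1.267 m·K/W
  R'_mineral wool = ln(0.298/0.244)/(2πk) = 0.1999/(2π·0.0332) = 0.9584 m·K/W
  R'_conv,out = 1/(2πr h) = 1/(2π·0.298·13.1) = 0.04077 m·K/W
ΣR = 0.02292 + 2.634×10^-4 + 1.267 + 0.9584 + 0.04077 = 2.289 m·K/W
Q' = ΔT/ΣR = (420 °C − 34.7 °C)/2.289 = 168.3 W/m
From the inner boundary to the diatomaceous earth/mineral wool interface, ΣR_partial = 1.290 m·K/W.
T_interface = T_in − Q'·ΣR_partial = 420 °C − (168.3)(1.290) = 203 °C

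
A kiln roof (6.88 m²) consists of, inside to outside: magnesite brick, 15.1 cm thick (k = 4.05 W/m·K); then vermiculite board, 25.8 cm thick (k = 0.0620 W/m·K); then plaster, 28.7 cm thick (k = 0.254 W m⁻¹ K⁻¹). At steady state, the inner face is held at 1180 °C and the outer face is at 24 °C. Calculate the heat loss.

Q = 1490 W

Resistance network (inner→outer):
  R_magnesite brick = L/(kA) = 0.151/(4.05·6.88) = 0.005419 K/W
  R_vermiculite board = L/(kA) = 0.258/(0.0620·6.88) = 0.6048 K/W
  R_plaster = L/(kA) = 0.287/(0.254·6.88) = 0.1642 K/W
ΣR = 0.005419 + 0.6048 + 0.1642 = 0.7744 K/W
Q = ΔT/ΣR = (1180 °C − 24 °C)/0.7744 = 1490 W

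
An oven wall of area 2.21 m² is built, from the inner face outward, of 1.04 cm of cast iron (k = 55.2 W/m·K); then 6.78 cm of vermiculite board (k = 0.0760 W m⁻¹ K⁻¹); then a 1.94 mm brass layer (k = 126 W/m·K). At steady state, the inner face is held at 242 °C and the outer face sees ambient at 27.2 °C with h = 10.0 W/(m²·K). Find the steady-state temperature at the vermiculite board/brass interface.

Treat each layer as a resistance in series:
  R_cast iron = L/(kA) = 0.0104/(55.2·2.21) = 8.525×10^-5 K/W
  R_vermiculite board = L/(kA) = 0.0678/(0.0760·2.21) = 0.4037 K/W
  R_brass = L/(kA) = 0.00194/(126·2.21) = 6.967×10^-6 K/W
  R_conv,out = 1/(hA) = 1/(10.0·2.21) = 0.04525 K/W
ΣR = 8.525×10^-5 + 0.4037 + 6.967×10^-6 + 0.04525 = 0.4490 K/W
Q = ΔT/ΣR = (242 °C − 27.2 °C)/0.4490 = 478.4 W
From the inner boundary to the vermiculite board/brass interface, ΣR_partial = 0.4038 K/W.
T_interface = T_in − Q·ΣR_partial = 242 °C − (478.4)(0.4038) = 48.8 °C

T = 48.8 °C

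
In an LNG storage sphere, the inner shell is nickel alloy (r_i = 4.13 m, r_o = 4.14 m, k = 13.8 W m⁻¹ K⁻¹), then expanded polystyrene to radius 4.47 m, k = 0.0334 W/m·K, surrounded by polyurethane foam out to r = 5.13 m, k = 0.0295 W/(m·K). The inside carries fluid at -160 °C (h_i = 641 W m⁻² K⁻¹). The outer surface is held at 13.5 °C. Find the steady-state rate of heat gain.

Resistance network (inner→outer):
  R_conv,in = 1/(4πr²h) = 1/(4π·4.13²·641) = 7.278×10^-6 K/W
  R_nickel alloy = (1/4.13 − 1/4.14)/(4πk) = 5.849×10^-4/(4π·13.8) = 3.373×10^-6 K/W
  R_expanded polystyrene = (1/4.14 − 1/4.47)/(4πk) = 0.01783/(4π·0.0334) = 0.04249 K/W
  R_polyurethane foam = (1/4.47 − 1/5.13)/(4πk) = 0.02878/(4π·0.0295) = 0.07764 K/W
ΣR = 7.278×10^-6 + 3.373×10^-6 + 0.04249 + 0.07764 = 0.1201 K/W
Q = ΔT/ΣR = (-160 °C − 13.5 °C)/0.1201 = -1440 W
(Negative Q ⇒ heat flows inward; heat gain = 1440 W.)

Q = 1440 W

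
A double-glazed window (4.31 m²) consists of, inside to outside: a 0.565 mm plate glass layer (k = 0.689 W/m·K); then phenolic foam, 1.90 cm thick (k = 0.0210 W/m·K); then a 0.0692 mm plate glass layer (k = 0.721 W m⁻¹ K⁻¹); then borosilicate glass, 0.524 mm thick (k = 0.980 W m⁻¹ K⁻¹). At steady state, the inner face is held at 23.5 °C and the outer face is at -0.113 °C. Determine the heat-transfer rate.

Q = 112 W

Treat each layer as a resistance in series:
  R_plate glass = L/(kA) = 5.65×10^-4/(0.689·4.31) = 1.903×10^-4 K/W
  R_phenolic foam = L/(kA) = 0.0190/(0.0210·4.31) = 0.2099 K/W
  R_plate glass = L/(kA) = 6.92×10^-5/(0.721·4.31) = 2.227×10^-5 K/W
  R_borosilicate glass = L/(kA) = 5.24×10^-4/(0.980·4.31) = 1.241×10^-4 K/W
ΣR = 1.903×10^-4 + 0.2099 + 2.227×10^-5 + 1.241×10^-4 = 0.2102 K/W
Q = ΔT/ΣR = (23.5 °C − -0.113 °C)/0.2102 = 112 W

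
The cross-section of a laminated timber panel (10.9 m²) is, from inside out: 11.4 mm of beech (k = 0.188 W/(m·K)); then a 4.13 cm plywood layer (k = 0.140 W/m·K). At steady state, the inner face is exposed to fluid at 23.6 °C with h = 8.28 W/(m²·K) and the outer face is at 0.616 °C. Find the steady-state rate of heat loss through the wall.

Q = 526 W

Series thermal resistances, inner to outer:
  R_conv,in = 1/(hA) = 1/(8.28·10.9) = 0.01108 K/W
  R_beech = L/(kA) = 0.0114/(0.188·10.9) = 0.005563 K/W
  R_plywood = L/(kA) = 0.0413/(0.140·10.9) = 0.02706 K/W
ΣR = 0.01108 + 0.005563 + 0.02706 = 0.04370 K/W
Q = ΔT/ΣR = (23.6 °C − 0.616 °C)/0.04370 = 526 W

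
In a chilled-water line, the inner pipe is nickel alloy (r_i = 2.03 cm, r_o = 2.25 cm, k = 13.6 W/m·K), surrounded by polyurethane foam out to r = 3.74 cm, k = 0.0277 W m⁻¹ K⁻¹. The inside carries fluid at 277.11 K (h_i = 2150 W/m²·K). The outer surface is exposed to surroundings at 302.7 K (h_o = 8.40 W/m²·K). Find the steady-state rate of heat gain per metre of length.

Treat each layer as a resistance in series:
  R'_conv,in = 1/(2πr h) = 1/(2π·0.0203·2150) = 0.003647 m·K/W
  R'_nickel alloy = ln(0.0225/0.0203)/(2πk) = 0.1029/(2π·13.6) = 0.001204 m·K/W
  R'_polyurethane foam = ln(0.0374/0.0225)/(2πk) = 0.5082/(2π·0.0277) = 2.920 m·K/W
  R'_conv,out = 1/(2πr h) = 1/(2π·0.0374·8.40) = 0.5066 m·K/W
ΣR = 0.003647 + 0.001204 + 2.920 + 0.5066 = 3.431 m·K/W
Q' = ΔT/ΣR = (277.11 K − 302.7 K)/3.431 = -7.46 W/m
(Negative Q' ⇒ heat flows inward; heat gain = 7.46 W/m.)

Q' = 7.46 W/m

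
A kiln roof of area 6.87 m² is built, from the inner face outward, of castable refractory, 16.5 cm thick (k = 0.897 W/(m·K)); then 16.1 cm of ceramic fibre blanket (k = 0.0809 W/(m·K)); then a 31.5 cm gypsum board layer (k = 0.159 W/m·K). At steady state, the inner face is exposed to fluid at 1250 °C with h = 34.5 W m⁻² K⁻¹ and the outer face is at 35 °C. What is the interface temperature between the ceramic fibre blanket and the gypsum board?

T = 610 °C

Treat each layer as a resistance in series:
  R_conv,in = 1/(hA) = 1/(34.5·6.87) = 0.004219 K/W
  R_castable refractory = L/(kA) = 0.165/(0.897·6.87) = 0.02678 K/W
  R_ceramic fibre blanket = L/(kA) = 0.161/(0.0809·6.87) = 0.2897 K/W
  R_gypsum board = L/(kA) = 0.315/(0.159·6.87) = 0.2884 K/W
ΣR = 0.004219 + 0.02678 + 0.2897 + 0.2884 = 0.6091 K/W
Q = ΔT/ΣR = (1250 °C − 35 °C)/0.6091 = 1995 W
From the inner boundary to the ceramic fibre blanket/gypsum board interface, ΣR_partial = 0.3207 K/W.
T_interface = T_in − Q·ΣR_partial = 1250 °C − (1995)(0.3207) = 610 °C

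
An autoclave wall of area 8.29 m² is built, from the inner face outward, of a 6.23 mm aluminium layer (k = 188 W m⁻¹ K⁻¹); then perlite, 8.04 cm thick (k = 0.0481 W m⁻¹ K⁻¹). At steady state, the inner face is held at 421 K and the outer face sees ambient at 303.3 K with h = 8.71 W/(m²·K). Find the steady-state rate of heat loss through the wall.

Q = 546 W

Treat each layer as a resistance in series:
  R_aluminium = L/(kA) = 0.00623/(188·8.29) = 3.997×10^-6 K/W
  R_perlite = L/(kA) = 0.0804/(0.0481·8.29) = 0.2016 K/W
  R_conv,out = 1/(hA) = 1/(8.71·8.29) = 0.01385 K/W
ΣR = 3.997×10^-6 + 0.2016 + 0.01385 = 0.2155 K/W
Q = ΔT/ΣR = (421 K − 303.3 K)/0.2155 = 546 W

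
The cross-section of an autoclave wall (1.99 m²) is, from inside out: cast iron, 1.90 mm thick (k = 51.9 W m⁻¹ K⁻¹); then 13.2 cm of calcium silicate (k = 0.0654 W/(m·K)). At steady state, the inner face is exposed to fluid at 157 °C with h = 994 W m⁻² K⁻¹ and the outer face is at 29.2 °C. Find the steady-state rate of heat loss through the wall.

Q = 126 W

Resistance network (inner→outer):
  R_conv,in = 1/(hA) = 1/(994·1.99) = 5.055×10^-4 K/W
  R_cast iron = L/(kA) = 0.00190/(51.9·1.99) = 1.840×10^-5 K/W
  R_calcium silicate = L/(kA) = 0.132/(0.0654·1.99) = 1.014 K/W
ΣR = 5.055×10^-4 + 1.840×10^-5 + 1.014 = 1.015 K/W
Q = ΔT/ΣR = (157 °C − 29.2 °C)/1.015 = 126 W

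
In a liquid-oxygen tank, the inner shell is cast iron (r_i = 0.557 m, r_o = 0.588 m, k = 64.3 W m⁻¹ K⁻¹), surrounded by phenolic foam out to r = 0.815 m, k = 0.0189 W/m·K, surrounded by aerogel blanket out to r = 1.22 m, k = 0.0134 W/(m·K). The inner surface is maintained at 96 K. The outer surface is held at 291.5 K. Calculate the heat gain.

Series thermal resistances, inner to outer:
  R_cast iron = (1/0.557 − 1/0.588)/(4πk) = 0.09465/(4π·64.3) = 1.171×10^-4 K/W
  R_phenolic foam = (1/0.588 − 1/0.815)/(4πk) = 0.4737/(4π·0.0189) = 1.994 K/W
  R_aerogel blanket = (1/0.815 − 1/1.22)/(4πk) = 0.4073/(4π·0.0134) = 2.419 K/W
ΣR = 1.171×10^-4 + 1.994 + 2.419 = 4.413 K/W
Q = ΔT/ΣR = (96 K − 291.5 K)/4.413 = -44.3 W
(Negative Q ⇒ heat flows inward; heat gain = 44.3 W.)

Q = 44.3 W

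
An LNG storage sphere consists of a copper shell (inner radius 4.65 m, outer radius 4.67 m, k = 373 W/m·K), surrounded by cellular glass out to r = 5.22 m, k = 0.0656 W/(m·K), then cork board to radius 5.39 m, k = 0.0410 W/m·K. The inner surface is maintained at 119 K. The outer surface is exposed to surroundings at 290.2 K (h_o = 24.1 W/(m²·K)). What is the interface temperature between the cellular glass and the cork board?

Treat each layer as a resistance in series:
  R_copper = (1/4.65 − 1/4.67)/(4πk) = 9.210×10^-4/(4π·373) = 1.965×10^-7 K/W
  R_cellular glass = (1/4.67 − 1/5.22)/(4πk) = 0.02256/(4π·0.0656) = 0.02737 K/W
  R_cork board = (1/5.22 − 1/5.39)/(4πk) = 0.006042/(4π·0.0410) = 0.01173 K/W
  R_conv,out = 1/(4πr²h) = 1/(4π·5.39²·24.1) = 1.137×10^-4 K/W
ΣR = 1.965×10^-7 + 0.02737 + 0.01173 + 1.137×10^-4 = 0.03921 K/W
Q = ΔT/ΣR = (119 K − 290.2 K)/0.03921 = -4366 W
From the inner boundary to the cellular glass/cork board interface, ΣR_partial = 0.02737 K/W.
T_interface = T_in − Q·ΣR_partial = 119 K − (-4366)(0.02737) = 238.5 K

T = 238.5 K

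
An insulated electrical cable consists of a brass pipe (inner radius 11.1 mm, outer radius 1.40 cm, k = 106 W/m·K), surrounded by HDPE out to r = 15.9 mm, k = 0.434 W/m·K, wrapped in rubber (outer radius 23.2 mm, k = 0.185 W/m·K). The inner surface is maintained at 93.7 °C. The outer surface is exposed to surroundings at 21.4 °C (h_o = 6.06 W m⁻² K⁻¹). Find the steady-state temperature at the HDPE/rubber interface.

Treat each layer as a resistance in series:
  R'_brass = ln(0.0140/0.0111)/(2πk) = 0.2321/(2π·106) = 3.485×10^-4 m·K/W
  R'_HDPE = ln(0.0159/0.0140)/(2πk) = 0.1273/(2π·0.434) = 0.04667 m·K/W
  R'_rubber = ln(0.0232/0.0159)/(2πk) = 0.3778/(2π·0.185) = 0.3250 m·K/W
  R'_conv,out = 1/(2πr h) = 1/(2π·0.0232·6.06) = 1.132 m·K/W
ΣR = 3.485×10^-4 + 0.04667 + 0.3250 + 1.132 = 1.504 m·K/W
Q' = ΔT/ΣR = (93.7 °C − 21.4 °C)/1.504 = 48.07 W/m
From the inner boundary to the HDPE/rubber interface, ΣR_partial = 0.04702 m·K/W.
T_interface = T_in − Q'·ΣR_partial = 93.7 °C − (48.07)(0.04702) = 91.4 °C

T = 91.4 °C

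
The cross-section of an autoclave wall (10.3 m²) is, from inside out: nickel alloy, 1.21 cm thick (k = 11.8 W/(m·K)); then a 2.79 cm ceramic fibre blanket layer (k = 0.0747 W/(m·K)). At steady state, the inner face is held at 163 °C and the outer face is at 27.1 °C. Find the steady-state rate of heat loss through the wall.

Resistance network (inner→outer):
  R_nickel alloy = L/(kA) = 0.0121/(11.8·10.3) = 9.956×10^-5 K/W
  R_ceramic fibre blanket = L/(kA) = 0.0279/(0.0747·10.3) = 0.03626 K/W
ΣR = 9.956×10^-5 + 0.03626 = 0.03636 K/W
Q = ΔT/ΣR = (163 °C − 27.1 °C)/0.03636 = 3740 W

Q = 3740 W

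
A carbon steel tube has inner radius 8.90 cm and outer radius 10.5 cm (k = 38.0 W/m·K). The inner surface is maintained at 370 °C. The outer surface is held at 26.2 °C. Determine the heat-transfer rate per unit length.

Q' = 4.97×10^5 W/m

Q' = 2πk·ΔT/ln(r₂/r₁) = 2π × 38.0 × 343.8 / ln(0.105/0.0890) = 4.97×10^5 W/m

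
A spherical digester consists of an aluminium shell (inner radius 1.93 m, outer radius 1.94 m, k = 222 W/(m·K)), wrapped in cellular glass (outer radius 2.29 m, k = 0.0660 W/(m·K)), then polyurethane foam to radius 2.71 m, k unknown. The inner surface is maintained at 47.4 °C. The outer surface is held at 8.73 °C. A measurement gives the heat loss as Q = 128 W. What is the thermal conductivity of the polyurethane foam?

k = 0.0260 W/m·K

ΣR = ΔT/Q = |47.4 − 8.73|/128 = 0.3021 K/W
Known resistances:
  R_aluminium = (1/1.93 − 1/1.94)/(4πk) = 0.002671/(4π·222) = 9.574×10^-7 K/W
  R_cellular glass = (1/1.94 − 1/2.29)/(4πk) = 0.07878/(4π·0.0660) = 0.09499 K/W
R_polyurethane foam = ΣR − ΣR_known = 0.3021 − 0.09499 = 0.2071 K/W
(1/r₁−1/r₂)/(4πk) = 0.2071 ⇒ k = 0.06768/(4π·0.2071) = 0.0260 W/m·K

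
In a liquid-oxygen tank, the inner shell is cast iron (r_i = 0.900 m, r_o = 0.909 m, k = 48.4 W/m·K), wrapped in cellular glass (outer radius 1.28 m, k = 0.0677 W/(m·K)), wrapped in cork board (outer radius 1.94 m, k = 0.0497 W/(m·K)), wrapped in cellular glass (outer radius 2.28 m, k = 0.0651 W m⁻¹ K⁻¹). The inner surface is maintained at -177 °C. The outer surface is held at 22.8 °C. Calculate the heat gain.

Q = 223 W

Resistance network (inner→outer):
  R_cast iron = (1/0.900 − 1/0.909)/(4πk) = 0.01100/(4π·48.4) = 1.809×10^-5 K/W
  R_cellular glass = (1/0.909 − 1/1.28)/(4πk) = 0.3189/(4π·0.0677) = 0.3748 K/W
  R_cork board = (1/1.28 − 1/1.94)/(4πk) = 0.2658/(4π·0.0497) = 0.4256 K/W
  R_cellular glass = (1/1.94 − 1/2.28)/(4πk) = 0.07687/(4π·0.0651) = 0.09396 K/W
ΣR = 1.809×10^-5 + 0.3748 + 0.4256 + 0.09396 = 0.8944 K/W
Q = ΔT/ΣR = (-177 °C − 22.8 °C)/0.8944 = -223 W
(Negative Q ⇒ heat flows inward; heat gain = 223 W.)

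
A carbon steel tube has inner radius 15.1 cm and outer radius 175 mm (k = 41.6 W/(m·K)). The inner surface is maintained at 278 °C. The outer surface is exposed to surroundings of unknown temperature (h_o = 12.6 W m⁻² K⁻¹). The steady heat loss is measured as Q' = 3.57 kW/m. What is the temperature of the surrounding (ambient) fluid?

Sum the resistances:
  R'_carbon steel = ln(0.175/0.151)/(2πk) = 0.1475/(2π·41.6) = 5.643×10^-4 m·K/W
  R'_conv,out = 1/(2πr h) = 1/(2π·0.175·12.6) = 0.07218 m·K/W
ΣR = 0.07274 m·K/W
ΔT = Q'·ΣR = 3570 × 0.07274 = 259.7 K
Heat flows outward, so T_out = T_in − ΔT = 278 − 259.7 = 18.3 °C

T_out = 18.3 °C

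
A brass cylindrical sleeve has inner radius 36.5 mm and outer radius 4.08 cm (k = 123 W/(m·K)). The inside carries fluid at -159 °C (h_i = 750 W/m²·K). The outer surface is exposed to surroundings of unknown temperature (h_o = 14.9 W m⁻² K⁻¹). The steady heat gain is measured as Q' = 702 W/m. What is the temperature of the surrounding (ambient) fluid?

Series resistances:
  R'_conv,in = 1/(2πr h) = 1/(2π·0.0365·750) = 0.005814 m·K/W
  R'_brass = ln(0.0408/0.0365)/(2πk) = 0.1114/(2π·123) = 1.441×10^-4 m·K/W
  R'_conv,out = 1/(2πr h) = 1/(2π·0.0408·14.9) = 0.2618 m·K/W
ΣR = 0.2678 m·K/W
ΔT = Q'·ΣR = 702 × 0.2678 = 188.0 K
Heat flows inward, so T_out = T_in + ΔT = -159 + 188.0 = 29.0 °C

T_out = 29.0 °C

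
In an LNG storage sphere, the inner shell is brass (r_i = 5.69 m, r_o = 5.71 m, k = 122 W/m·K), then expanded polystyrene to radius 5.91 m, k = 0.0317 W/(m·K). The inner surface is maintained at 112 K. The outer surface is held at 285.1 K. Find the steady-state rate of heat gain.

Resistance network (inner→outer):
  R_brass = (1/5.69 − 1/5.71)/(4πk) = 6.156×10^-4/(4π·122) = 4.015×10^-7 K/W
  R_expanded polystyrene = (1/5.71 − 1/5.91)/(4πk) = 0.005927/(4π·0.0317) = 0.01488 K/W
ΣR = 4.015×10^-7 + 0.01488 = 0.01488 K/W
Q = ΔT/ΣR = (112 K − 285.1 K)/0.01488 = -11600 W
(Negative Q ⇒ heat flows inward; heat gain = 11600 W.)

Q = 11600 W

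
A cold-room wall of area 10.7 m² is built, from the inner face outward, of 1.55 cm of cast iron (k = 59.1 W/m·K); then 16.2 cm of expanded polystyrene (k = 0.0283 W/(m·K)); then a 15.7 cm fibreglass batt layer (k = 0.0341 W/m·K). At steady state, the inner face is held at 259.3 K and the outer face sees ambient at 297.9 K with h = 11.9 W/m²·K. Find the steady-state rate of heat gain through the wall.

Q = 39.7 W

Resistance network (inner→outer):
  R_cast iron = L/(kA) = 0.0155/(59.1·10.7) = 2.451×10^-5 K/W
  R_expanded polystyrene = L/(kA) = 0.162/(0.0283·10.7) = 0.5350 K/W
  R_fibreglass batt = L/(kA) = 0.157/(0.0341·10.7) = 0.4303 K/W
  R_conv,out = 1/(hA) = 1/(11.9·10.7) = 0.007854 K/W
ΣR = 2.451×10^-5 + 0.5350 + 0.4303 + 0.007854 = 0.9732 K/W
Q = ΔT/ΣR = (259.3 K − 297.9 K)/0.9732 = -39.7 W
(Negative Q ⇒ heat flows inward; heat gain = 39.7 W.)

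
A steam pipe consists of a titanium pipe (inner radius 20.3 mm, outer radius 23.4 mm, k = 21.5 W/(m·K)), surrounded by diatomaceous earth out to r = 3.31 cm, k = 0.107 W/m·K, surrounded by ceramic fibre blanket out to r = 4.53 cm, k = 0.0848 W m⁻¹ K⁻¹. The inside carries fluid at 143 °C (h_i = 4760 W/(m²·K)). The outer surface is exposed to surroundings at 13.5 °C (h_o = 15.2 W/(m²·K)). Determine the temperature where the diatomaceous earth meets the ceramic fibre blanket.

Series thermal resistances, inner to outer:
  R'_conv,in = 1/(2πr h) = 1/(2π·0.0203·4760) = 0.001647 m·K/W
  R'_titanium = ln(0.0234/0.0203)/(2πk) = 0.1421/(2π·21.5) = 0.001052 m·K/W
  R'_diatomaceous earth = ln(0.0331/0.0234)/(2πk) = 0.3468/(2π·0.107) = 0.5158 m·K/W
  R'_ceramic fibre blanket = ln(0.0453/0.0331)/(2πk) = 0.3138/(2π·0.0848) = 0.5889 m·K/W
  R'_conv,out = 1/(2πr h) = 1/(2π·0.0453·15.2) = 0.2311 m·K/W
ΣR = 0.001647 + 0.001052 + 0.5158 + 0.5889 + 0.2311 = 1.338 m·K/W
Q' = ΔT/ΣR = (143 °C − 13.5 °C)/1.338 = 96.79 W/m
From the inner boundary to the diatomaceous earth/ceramic fibre blanket interface, ΣR_partial = 0.5185 m·K/W.
T_interface = T_in − Q'·ΣR_partial = 143 °C − (96.79)(0.5185) = 92.8 °C

T = 92.8 °C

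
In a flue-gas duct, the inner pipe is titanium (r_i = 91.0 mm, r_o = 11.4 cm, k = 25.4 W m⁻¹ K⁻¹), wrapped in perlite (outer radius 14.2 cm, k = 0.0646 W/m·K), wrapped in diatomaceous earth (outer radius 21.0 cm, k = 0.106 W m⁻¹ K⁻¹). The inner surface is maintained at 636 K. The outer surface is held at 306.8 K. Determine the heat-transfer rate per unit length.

Q' = 291 W/m

Series thermal resistances, inner to outer:
  R'_titanium = ln(0.114/0.0910)/(2πk) = 0.2253/(2π·25.4) = 0.001412 m·K/W
  R'_perlite = ln(0.142/0.114)/(2πk) = 0.2196/(2π·0.0646) = 0.5411 m·K/W
  R'_diatomaceous earth = ln(0.210/0.142)/(2πk) = 0.3913/(2π·0.106) = 0.5875 m·K/W
ΣR = 0.001412 + 0.5411 + 0.5875 = 1.130 m·K/W
Q' = ΔT/ΣR = (636 K − 306.8 K)/1.130 = 291 W/m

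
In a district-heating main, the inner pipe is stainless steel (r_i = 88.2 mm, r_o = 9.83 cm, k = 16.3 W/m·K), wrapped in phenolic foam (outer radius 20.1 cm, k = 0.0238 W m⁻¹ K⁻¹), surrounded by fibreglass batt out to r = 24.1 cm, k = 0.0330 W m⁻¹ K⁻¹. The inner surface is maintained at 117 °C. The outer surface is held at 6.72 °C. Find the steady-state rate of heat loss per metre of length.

Q' = 19.5 W/m

Series thermal resistances, inner to outer:
  R'_stainless steel = ln(0.0983/0.0882)/(2πk) = 0.1084/(2π·16.3) = 0.001059 m·K/W
  R'_phenolic foam = ln(0.201/0.0983)/(2πk) = 0.7153/(2π·0.0238) = 4.783 m·K/W
  R'_fibreglass batt = ln(0.241/0.201)/(2πk) = 0.1815/(2π·0.0330) = 0.8753 m·K/W
ΣR = 0.001059 + 4.783 + 0.8753 = 5.659 m·K/W
Q' = ΔT/ΣR = (117 °C − 6.72 °C)/5.659 = 19.5 W/m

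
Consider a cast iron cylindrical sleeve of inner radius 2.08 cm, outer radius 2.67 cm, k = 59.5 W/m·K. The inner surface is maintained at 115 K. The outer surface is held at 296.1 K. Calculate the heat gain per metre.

Q' = 271 kW/m

Q' = 2πk·ΔT/ln(r₂/r₁) = 2π × 59.5 × 181.1 / ln(0.0267/0.0208) = 2.71×10^5 W/m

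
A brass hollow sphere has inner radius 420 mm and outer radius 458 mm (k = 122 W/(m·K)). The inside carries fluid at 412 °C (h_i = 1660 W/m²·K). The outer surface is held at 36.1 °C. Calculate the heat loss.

Q = 938 kW

Series thermal resistances, inner to outer:
  R_conv,in = 1/(4πr²h) = 1/(4π·0.420²·1660) = 2.718×10^-4 K/W
  R_brass = (1/0.420 − 1/0.458)/(4πk) = 0.1975/(4π·122) = 1.289×10^-4 K/W
ΣR = 2.718×10^-4 + 1.289×10^-4 = 4.007×10^-4 K/W
Q = ΔT/ΣR = (412 °C − 36.1 °C)/4.007×10^-4 = 9.38×10^5 W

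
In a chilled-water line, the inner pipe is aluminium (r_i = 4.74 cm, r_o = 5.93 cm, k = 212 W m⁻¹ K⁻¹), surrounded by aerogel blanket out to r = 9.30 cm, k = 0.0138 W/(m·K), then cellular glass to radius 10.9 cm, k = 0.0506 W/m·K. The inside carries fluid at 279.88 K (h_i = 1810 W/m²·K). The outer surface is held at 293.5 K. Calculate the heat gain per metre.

Q' = 2.39 W/m

Series thermal resistances, inner to outer:
  R'_conv,in = 1/(2πr h) = 1/(2π·0.0474·1810) = 0.001855 m·K/W
  R'_aluminium = ln(0.0593/0.0474)/(2πk) = 0.2240/(2π·212) = 1.682×10^-4 m·K/W
  R'_aerogel blanket = ln(0.0930/0.0593)/(2πk) = 0.4500/(2π·0.0138) = 5.190 m·K/W
  R'_cellular glass = ln(0.109/0.0930)/(2πk) = 0.1587/(2π·0.0506) = 0.4993 m·K/W
ΣR = 0.001855 + 1.682×10^-4 + 5.190 + 0.4993 = 5.691 m·K/W
Q' = ΔT/ΣR = (279.88 K − 293.5 K)/5.691 = -2.39 W/m
(Negative Q' ⇒ heat flows inward; heat gain = 2.39 W/m.)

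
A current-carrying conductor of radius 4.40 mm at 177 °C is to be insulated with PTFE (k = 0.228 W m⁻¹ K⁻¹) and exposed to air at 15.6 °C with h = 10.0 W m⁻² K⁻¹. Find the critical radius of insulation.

r_cr = 2.28 cm

For a cylinder, r_cr = k_ins/h = 0.228/10.0 = 0.0228 m = 2.28 cm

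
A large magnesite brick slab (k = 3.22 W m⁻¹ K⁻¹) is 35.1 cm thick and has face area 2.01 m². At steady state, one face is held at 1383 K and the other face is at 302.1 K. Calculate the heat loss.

Q = 19.9 kW

Q = kA·ΔT/L = 3.22 × 2.01 × |1383 K − 302.1 K| / 0.351 = 19900 W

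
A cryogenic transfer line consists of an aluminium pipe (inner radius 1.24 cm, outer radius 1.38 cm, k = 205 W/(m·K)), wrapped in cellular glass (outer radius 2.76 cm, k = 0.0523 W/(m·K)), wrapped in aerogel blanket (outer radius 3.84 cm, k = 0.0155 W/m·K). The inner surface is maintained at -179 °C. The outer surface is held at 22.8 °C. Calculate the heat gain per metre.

Q' = 36.7 W/m

Treat each layer as a resistance in series:
  R'_aluminium = ln(0.0138/0.0124)/(2πk) = 0.1070/(2π·205) = 8.305×10^-5 m·K/W
  R'_cellular glass = ln(0.0276/0.0138)/(2πk) = 0.6931/(2π·0.0523) = 2.109 m·K/W
  R'_aerogel blanket = ln(0.0384/0.0276)/(2πk) = 0.3302/(2π·0.0155) = 3.391 m·K/W
ΣR = 8.305×10^-5 + 2.109 + 3.391 = 5.500 m·K/W
Q' = ΔT/ΣR = (-179 °C − 22.8 °C)/5.500 = -36.7 W/m
(Negative Q' ⇒ heat flows inward; heat gain = 36.7 W/m.)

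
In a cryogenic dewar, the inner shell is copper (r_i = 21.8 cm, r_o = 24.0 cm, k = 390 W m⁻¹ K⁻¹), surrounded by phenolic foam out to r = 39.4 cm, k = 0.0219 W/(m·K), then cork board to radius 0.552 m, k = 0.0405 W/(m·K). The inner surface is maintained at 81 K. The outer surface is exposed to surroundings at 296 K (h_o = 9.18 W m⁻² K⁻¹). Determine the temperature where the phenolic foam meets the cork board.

Resistance network (inner→outer):
  R_copper = (1/0.218 − 1/0.240)/(4πk) = 0.4205/(4π·390) = 8.580×10^-5 K/W
  R_phenolic foam = (1/0.240 − 1/0.394)/(4πk) = 1.629/(4π·0.0219) = 5.918 K/W
  R_cork board = (1/0.394 − 1/0.552)/(4πk) = 0.7265/(4π·0.0405) = 1.427 K/W
  R_conv,out = 1/(4πr²h) = 1/(4π·0.552²·9.18) = 0.02845 K/W
ΣR = 8.580×10^-5 + 5.918 + 1.427 + 0.02845 = 7.374 K/W
Q = ΔT/ΣR = (81 K − 296 K)/7.374 = -29.16 W
From the inner boundary to the phenolic foam/cork board interface, ΣR_partial = 5.918 K/W.
T_interface = T_in − Q·ΣR_partial = 81 K − (-29.16)(5.918) = 253.6 K

T = 253.6 K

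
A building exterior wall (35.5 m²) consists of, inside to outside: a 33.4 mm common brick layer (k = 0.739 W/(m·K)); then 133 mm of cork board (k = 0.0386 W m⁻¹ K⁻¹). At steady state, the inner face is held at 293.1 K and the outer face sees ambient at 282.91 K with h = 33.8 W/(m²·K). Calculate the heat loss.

Treat each layer as a resistance in series:
  R_common brick = L/(kA) = 0.0334/(0.739·35.5) = 0.001273 K/W
  R_cork board = L/(kA) = 0.133/(0.0386·35.5) = 0.09706 K/W
  R_conv,out = 1/(hA) = 1/(33.8·35.5) = 8.334×10^-4 K/W
ΣR = 0.001273 + 0.09706 + 8.334×10^-4 = 0.09917 K/W
Q = ΔT/ΣR = (293.1 K − 282.91 K)/0.09917 = 103 W

Q = 103 W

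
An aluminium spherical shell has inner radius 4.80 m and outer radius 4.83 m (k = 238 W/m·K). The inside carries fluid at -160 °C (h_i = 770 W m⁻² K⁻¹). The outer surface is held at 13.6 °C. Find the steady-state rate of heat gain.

Resistance network (inner→outer):
  R_conv,in = 1/(4πr²h) = 1/(4π·4.80²·770) = 4.486×10^-6 K/W
  R_aluminium = (1/4.80 − 1/4.83)/(4πk) = 0.001294/(4π·238) = 4.327×10^-7 K/W
ΣR = 4.486×10^-6 + 4.327×10^-7 = 4.919×10^-6 K/W
Q = ΔT/ΣR = (-160 °C − 13.6 °C)/4.919×10^-6 = -3.53×10^7 W
(Negative Q ⇒ heat flows inward; heat gain = 3.53×10^7 W.)

Q = 35300 kW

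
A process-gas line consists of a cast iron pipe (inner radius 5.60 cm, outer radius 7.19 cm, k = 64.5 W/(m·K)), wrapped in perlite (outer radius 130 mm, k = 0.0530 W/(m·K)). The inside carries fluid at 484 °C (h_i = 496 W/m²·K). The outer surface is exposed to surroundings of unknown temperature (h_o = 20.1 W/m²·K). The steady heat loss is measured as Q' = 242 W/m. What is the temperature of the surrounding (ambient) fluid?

T_out = 37.3 °C

Series resistances:
  R'_conv,in = 1/(2πr h) = 1/(2π·0.0560·496) = 0.005730 m·K/W
  R'_cast iron = ln(0.0719/0.0560)/(2πk) = 0.2499/(2π·64.5) = 6.167×10^-4 m·K/W
  R'_perlite = ln(0.130/0.0719)/(2πk) = 0.5923/(2π·0.0530) = 1.779 m·K/W
  R'_conv,out = 1/(2πr h) = 1/(2π·0.130·20.1) = 0.06091 m·K/W
ΣR = 1.846 m·K/W
ΔT = Q'·ΣR = 242 × 1.846 = 446.7 K
Heat flows outward, so T_out = T_in − ΔT = 484 − 446.7 = 37.3 °C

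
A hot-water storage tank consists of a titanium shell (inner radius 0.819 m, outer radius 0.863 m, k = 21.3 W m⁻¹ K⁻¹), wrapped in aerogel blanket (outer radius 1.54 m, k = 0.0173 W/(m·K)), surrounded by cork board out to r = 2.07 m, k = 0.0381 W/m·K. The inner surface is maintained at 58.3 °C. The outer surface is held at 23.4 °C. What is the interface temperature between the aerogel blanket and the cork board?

Treat each layer as a resistance in series:
  R_titanium = (1/0.819 − 1/0.863)/(4πk) = 0.06225/(4π·21.3) = 2.326×10^-4 K/W
  R_aerogel blanket = (1/0.863 − 1/1.54)/(4πk) = 0.5094/(4π·0.0173) = 2.343 K/W
  R_cork board = (1/1.54 − 1/2.07)/(4πk) = 0.1663/(4π·0.0381) = 0.3473 K/W
ΣR = 2.326×10^-4 + 2.343 + 0.3473 = 2.691 K/W
Q = ΔT/ΣR = (58.3 °C − 23.4 °C)/2.691 = 12.97 W
From the inner boundary to the aerogel blanket/cork board interface, ΣR_partial = 2.343 K/W.
T_interface = T_in − Q·ΣR_partial = 58.3 °C − (12.97)(2.343) = 27.9 °C

T = 27.9 °C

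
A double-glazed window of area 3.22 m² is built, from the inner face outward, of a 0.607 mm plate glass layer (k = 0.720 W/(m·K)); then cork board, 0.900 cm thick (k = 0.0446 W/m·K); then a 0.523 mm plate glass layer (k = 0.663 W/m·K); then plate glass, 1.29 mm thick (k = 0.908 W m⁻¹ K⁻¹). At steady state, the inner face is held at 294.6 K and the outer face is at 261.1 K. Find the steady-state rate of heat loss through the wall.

Series thermal resistances, inner to outer:
  R_plate glass = L/(kA) = 6.07×10^-4/(0.720·3.22) = 2.618×10^-4 K/W
  R_cork board = L/(kA) = 0.00900/(0.0446·3.22) = 0.06267 K/W
  R_plate glass = L/(kA) = 5.23×10^-4/(0.663·3.22) = 2.450×10^-4 K/W
  R_plate glass = L/(kA) = 0.00129/(0.908·3.22) = 4.412×10^-4 K/W
ΣR = 2.618×10^-4 + 0.06267 + 2.450×10^-4 + 4.412×10^-4 = 0.06362 K/W
Q = ΔT/ΣR = (294.6 K − 261.1 K)/0.06362 = 527 W

Q = 527 W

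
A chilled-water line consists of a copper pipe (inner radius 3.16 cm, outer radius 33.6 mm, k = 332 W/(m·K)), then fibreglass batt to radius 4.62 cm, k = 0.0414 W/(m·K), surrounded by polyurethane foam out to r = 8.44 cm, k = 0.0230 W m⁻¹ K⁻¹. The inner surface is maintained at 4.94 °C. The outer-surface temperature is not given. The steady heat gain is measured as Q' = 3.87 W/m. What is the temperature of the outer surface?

T_out = 25.8 °C

Series resistances:
  R'_copper = ln(0.0336/0.0316)/(2πk) = 0.06137/(2π·332) = 2.942×10^-5 m·K/W
  R'_fibreglass batt = ln(0.0462/0.0336)/(2πk) = 0.3185/(2π·0.0414) = 1.224 m·K/W
  R'_polyurethane foam = ln(0.0844/0.0462)/(2πk) = 0.6026/(2π·0.0230) = 4.170 m·K/W
ΣR = 5.394 m·K/W
ΔT = Q'·ΣR = 3.87 × 5.394 = 20.87 K
Heat flows inward, so T_out = T_in + ΔT = 4.94 + 20.87 = 25.8 °C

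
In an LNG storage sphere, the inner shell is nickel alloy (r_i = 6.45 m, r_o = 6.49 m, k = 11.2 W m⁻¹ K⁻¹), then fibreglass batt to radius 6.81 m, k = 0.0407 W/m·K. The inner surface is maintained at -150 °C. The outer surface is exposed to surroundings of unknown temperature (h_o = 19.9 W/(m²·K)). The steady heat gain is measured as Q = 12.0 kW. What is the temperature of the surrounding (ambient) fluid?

Series resistances:
  R_nickel alloy = (1/6.45 − 1/6.49)/(4πk) = 9.556×10^-4/(4π·11.2) = 6.789×10^-6 K/W
  R_fibreglass batt = (1/6.49 − 1/6.81)/(4πk) = 0.007240/(4π·0.0407) = 0.01416 K/W
  R_conv,out = 1/(4πr²h) = 1/(4π·6.81²·19.9) = 8.623×10^-5 K/W
ΣR = 0.01425 K/W
ΔT = Q·ΣR = 12000 × 0.01425 = 171.0 K
Heat flows inward, so T_out = T_in + ΔT = -150 + 171.0 = 21.0 °C

T_out = 21.0 °C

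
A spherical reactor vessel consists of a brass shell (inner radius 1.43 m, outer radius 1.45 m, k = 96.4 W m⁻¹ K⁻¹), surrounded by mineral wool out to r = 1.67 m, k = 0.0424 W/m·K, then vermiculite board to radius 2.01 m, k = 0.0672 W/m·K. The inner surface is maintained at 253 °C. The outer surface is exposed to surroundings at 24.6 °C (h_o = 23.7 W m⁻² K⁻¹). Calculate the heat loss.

Treat each layer as a resistance in series:
  R_brass = (1/1.43 − 1/1.45)/(4πk) = 0.009646/(4π·96.4) = 7.962×10^-6 K/W
  R_mineral wool = (1/1.45 − 1/1.67)/(4πk) = 0.09085/(4π·0.0424) = 0.1705 K/W
  R_vermiculite board = (1/1.67 − 1/2.01)/(4πk) = 0.1013/(4π·0.0672) = 0.1199 K/W
  R_conv,out = 1/(4πr²h) = 1/(4π·2.01²·23.7) = 8.311×10^-4 K/W
ΣR = 7.962×10^-6 + 0.1705 + 0.1199 + 8.311×10^-4 = 0.2912 K/W
Q = ΔT/ΣR = (253 °C − 24.6 °C)/0.2912 = 784 W

Q = 784 W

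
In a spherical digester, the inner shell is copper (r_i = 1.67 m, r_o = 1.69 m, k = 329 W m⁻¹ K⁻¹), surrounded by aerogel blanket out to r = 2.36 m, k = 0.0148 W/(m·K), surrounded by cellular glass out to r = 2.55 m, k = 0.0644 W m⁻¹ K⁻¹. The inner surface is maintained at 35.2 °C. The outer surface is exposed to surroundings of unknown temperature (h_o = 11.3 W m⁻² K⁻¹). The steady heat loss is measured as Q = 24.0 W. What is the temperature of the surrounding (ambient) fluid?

T_out = 12.6 °C

Series resistances:
  R_copper = (1/1.67 − 1/1.69)/(4πk) = 0.007086/(4π·329) = 1.714×10^-6 K/W
  R_aerogel blanket = (1/1.69 − 1/2.36)/(4πk) = 0.1680/(4π·0.0148) = 0.9032 K/W
  R_cellular glass = (1/2.36 − 1/2.55)/(4πk) = 0.03157/(4π·0.0644) = 0.03901 K/W
  R_conv,out = 1/(4πr²h) = 1/(4π·2.55²·11.3) = 0.001083 K/W
ΣR = 0.9433 K/W
ΔT = Q·ΣR = 24.0 × 0.9433 = 22.64 K
Heat flows outward, so T_out = T_in − ΔT = 35.2 − 22.64 = 12.6 °C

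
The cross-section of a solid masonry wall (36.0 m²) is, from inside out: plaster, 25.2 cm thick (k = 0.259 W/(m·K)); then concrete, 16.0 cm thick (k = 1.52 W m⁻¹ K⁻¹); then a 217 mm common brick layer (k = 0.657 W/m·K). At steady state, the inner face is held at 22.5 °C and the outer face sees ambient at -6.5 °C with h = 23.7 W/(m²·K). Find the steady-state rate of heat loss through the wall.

Treat each layer as a resistance in series:
  R_plaster = L/(kA) = 0.252/(0.259·36.0) = 0.02703 K/W
  R_concrete = L/(kA) = 0.160/(1.52·36.0) = 0.002924 K/W
  R_common brick = L/(kA) = 0.217/(0.657·36.0) = 0.009175 K/W
  R_conv,out = 1/(hA) = 1/(23.7·36.0) = 0.001172 K/W
ΣR = 0.02703 + 0.002924 + 0.009175 + 0.001172 = 0.04030 K/W
Q = ΔT/ΣR = (22.5 °C − -6.5 °C)/0.04030 = 720 W

Q = 720 W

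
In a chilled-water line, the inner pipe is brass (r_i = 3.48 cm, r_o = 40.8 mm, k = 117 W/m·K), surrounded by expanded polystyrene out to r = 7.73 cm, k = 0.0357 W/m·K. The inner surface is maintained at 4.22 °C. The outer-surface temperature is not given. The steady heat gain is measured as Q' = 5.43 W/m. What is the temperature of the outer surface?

T_out = 19.7 °C

Sum the resistances:
  R'_brass = ln(0.0408/0.0348)/(2πk) = 0.1591/(2π·117) = 2.164×10^-4 m·K/W
  R'_expanded polystyrene = ln(0.0773/0.0408)/(2πk) = 0.6390/(2π·0.0357) = 2.849 m·K/W
ΣR = 2.849 m·K/W
ΔT = Q'·ΣR = 5.43 × 2.849 = 15.47 K
Heat flows inward, so T_out = T_in + ΔT = 4.22 + 15.47 = 19.7 °C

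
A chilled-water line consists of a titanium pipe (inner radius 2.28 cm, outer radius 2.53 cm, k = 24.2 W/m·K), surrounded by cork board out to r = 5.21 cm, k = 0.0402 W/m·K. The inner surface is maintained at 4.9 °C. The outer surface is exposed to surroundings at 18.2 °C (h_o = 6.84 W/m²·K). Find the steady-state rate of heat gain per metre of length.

Resistance network (inner→outer):
  R'_titanium = ln(0.0253/0.0228)/(2πk) = 0.1040/(2π·24.2) = 6.843×10^-4 m·K/W
  R'_cork board = ln(0.0521/0.0253)/(2πk) = 0.7224/(2π·0.0402) = 2.860 m·K/W
  R'_conv,out = 1/(2πr h) = 1/(2π·0.0521·6.84) = 0.4466 m·K/W
ΣR = 6.843×10^-4 + 2.860 + 0.4466 = 3.307 m·K/W
Q' = ΔT/ΣR = (4.9 °C − 18.2 °C)/3.307 = -4.02 W/m
(Negative Q' ⇒ heat flows inward; heat gain = 4.02 W/m.)

Q' = 4.02 W/m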